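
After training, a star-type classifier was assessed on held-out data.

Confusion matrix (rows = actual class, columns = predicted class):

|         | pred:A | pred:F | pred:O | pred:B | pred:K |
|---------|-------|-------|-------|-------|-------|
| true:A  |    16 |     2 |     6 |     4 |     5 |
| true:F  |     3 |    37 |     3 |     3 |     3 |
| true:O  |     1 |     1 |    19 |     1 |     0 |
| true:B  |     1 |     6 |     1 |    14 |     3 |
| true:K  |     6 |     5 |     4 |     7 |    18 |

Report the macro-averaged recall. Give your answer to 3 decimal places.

Per-class recall (TP/(TP+FN)):
  A: TP=16, FN=2+6+4+5=17 → 16/33 = 0.4848
  F: TP=37, FN=3+3+3+3=12 → 37/49 = 0.7551
  O: TP=19, FN=1+1+1+0=3 → 19/22 = 0.8636
  B: TP=14, FN=1+6+1+3=11 → 14/25 = 0.5600
  K: TP=18, FN=6+5+4+7=22 → 18/40 = 0.4500
Macro-recall = mean = (0.4848 + 0.7551 + 0.8636 + 0.5600 + 0.4500) / 5 = 0.623

0.623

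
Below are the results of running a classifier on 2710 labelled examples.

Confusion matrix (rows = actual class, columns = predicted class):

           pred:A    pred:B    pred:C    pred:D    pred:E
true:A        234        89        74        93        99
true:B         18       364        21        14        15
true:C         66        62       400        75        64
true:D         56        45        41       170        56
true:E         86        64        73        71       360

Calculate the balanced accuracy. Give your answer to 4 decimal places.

Balanced accuracy = mean of per-class recall.
  A: recall = 234/589 = 0.39728
  B: recall = 364/432 = 0.84259
  C: recall = 400/667 = 0.59970
  D: recall = 170/368 = 0.46196
  E: recall = 360/654 = 0.55046
Mean = (0.39728 + 0.84259 + 0.59970 + 0.46196 + 0.55046) / 5 = 0.5704

0.5704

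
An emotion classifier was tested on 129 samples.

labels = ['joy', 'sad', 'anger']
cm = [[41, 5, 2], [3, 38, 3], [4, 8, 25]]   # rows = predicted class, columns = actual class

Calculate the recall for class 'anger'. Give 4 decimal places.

0.8333

Treat 'anger' as positive and all other classes as negative.
recall = TP/(TP+FN).
anger: TP=25, FN=2+3=5 → 25/30 = 0.83333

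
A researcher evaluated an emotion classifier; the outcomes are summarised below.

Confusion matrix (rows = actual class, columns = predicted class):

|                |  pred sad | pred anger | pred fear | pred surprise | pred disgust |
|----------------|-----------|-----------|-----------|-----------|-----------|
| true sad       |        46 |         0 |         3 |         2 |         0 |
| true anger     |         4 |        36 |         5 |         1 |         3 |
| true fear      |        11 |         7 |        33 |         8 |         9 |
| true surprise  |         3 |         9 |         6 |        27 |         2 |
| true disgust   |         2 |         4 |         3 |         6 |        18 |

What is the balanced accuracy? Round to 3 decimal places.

0.648

Balanced accuracy = mean of per-class recall.
  sad: recall = 46/51 = 0.9020
  anger: recall = 36/49 = 0.7347
  fear: recall = 33/68 = 0.4853
  surprise: recall = 27/47 = 0.5745
  disgust: recall = 18/33 = 0.5455
Mean = (0.9020 + 0.7347 + 0.4853 + 0.5745 + 0.5455) / 5 = 0.648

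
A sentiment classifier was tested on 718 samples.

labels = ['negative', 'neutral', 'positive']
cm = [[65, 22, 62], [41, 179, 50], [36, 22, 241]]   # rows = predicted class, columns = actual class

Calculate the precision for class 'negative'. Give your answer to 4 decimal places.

Take TP from the diagonal, FP from the rest of the 'negative' prediction marginal, FN from the rest of the 'negative' actual marginal.
precision = TP/(TP+FP).
negative: TP=65, FP=22+62=84 → 65/149 = 0.43624

0.4362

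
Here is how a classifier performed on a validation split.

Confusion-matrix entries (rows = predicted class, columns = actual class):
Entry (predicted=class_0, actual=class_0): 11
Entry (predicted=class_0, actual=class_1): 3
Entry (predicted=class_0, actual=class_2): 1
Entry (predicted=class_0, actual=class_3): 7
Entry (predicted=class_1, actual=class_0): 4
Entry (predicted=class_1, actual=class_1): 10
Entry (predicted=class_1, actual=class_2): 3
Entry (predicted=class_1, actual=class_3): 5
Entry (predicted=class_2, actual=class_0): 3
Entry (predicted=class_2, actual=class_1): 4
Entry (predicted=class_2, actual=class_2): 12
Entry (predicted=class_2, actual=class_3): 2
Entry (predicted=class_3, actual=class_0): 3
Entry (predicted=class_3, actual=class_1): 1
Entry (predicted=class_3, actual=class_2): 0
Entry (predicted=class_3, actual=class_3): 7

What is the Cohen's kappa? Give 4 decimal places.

0.3712

Observed agreement pₒ = trace/N = 40/76 = 0.52632
Expected agreement pₑ = Σ (rowᵢ·colᵢ)/N² = (21·22 + 18·22 + 16·21 + 21·11)/76² = 0.24671
κ = (pₒ − pₑ)/(1 − pₑ) = (0.52632 − 0.24671)/(1 − 0.24671) = 0.3712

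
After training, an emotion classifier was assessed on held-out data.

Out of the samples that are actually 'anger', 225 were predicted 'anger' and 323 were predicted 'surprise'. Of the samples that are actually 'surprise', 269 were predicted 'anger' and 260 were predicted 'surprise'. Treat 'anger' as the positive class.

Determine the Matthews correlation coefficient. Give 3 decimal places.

-0.098

MCC = (TP·TN − FP·FN) / √((TP+FP)(TP+FN)(TN+FP)(TN+FN))
Numerator = 225·260 − 269·323 = -28387
Denominator = √(494·548·529·583) = √83489475784 = 288945.4547
MCC = -28387 / 288945.4547 = -0.098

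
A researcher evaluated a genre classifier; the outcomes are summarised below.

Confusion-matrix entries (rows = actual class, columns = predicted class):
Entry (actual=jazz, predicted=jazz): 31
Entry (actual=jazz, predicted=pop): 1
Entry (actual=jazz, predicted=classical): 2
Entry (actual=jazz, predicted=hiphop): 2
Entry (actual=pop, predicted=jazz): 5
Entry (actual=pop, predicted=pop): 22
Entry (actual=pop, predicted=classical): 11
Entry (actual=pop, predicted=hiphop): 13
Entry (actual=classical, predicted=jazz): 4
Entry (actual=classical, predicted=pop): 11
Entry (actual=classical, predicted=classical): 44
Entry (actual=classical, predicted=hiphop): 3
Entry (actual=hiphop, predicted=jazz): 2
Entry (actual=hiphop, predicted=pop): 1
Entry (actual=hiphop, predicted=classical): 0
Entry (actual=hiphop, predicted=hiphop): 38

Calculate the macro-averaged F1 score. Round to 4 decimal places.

Per-class F1 score (2·TP/(2·TP+FP+FN)):
  jazz: TP=31, FP=5+4+2=11, FN=1+2+2=5 → 62/78 = 0.79487
  pop: TP=22, FP=1+11+1=13, FN=5+11+13=29 → 44/86 = 0.51163
  classical: TP=44, FP=2+11+0=13, FN=4+11+3=18 → 88/119 = 0.73950
  hiphop: TP=38, FP=2+13+3=18, FN=2+1+0=3 → 76/97 = 0.78351
Macro-F1 score = mean = (0.79487 + 0.51163 + 0.73950 + 0.78351) / 4 = 0.7074

0.7074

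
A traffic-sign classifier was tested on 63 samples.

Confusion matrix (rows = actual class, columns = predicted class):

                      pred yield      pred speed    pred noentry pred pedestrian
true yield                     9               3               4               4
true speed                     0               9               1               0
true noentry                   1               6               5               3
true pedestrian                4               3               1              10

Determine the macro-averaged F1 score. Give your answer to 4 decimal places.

Per-class F1 score (2·TP/(2·TP+FP+FN)):
  yield: TP=9, FP=0+1+4=5, FN=3+4+4=11 → 18/34 = 0.52941
  speed: TP=9, FP=3+6+3=12, FN=0+1+0=1 → 18/31 = 0.58065
  noentry: TP=5, FP=4+1+1=6, FN=1+6+3=10 → 10/26 = 0.38462
  pedestrian: TP=10, FP=4+0+3=7, FN=4+3+1=8 → 20/35 = 0.57143
Macro-F1 score = mean = (0.52941 + 0.58065 + 0.38462 + 0.57143) / 4 = 0.5165

0.5165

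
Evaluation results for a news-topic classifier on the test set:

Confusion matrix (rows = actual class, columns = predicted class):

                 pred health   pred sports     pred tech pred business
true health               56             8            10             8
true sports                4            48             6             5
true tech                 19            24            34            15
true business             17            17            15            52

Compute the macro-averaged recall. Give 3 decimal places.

0.582

Per-class recall (TP/(TP+FN)):
  health: TP=56, FN=8+10+8=26 → 56/82 = 0.6829
  sports: TP=48, FN=4+6+5=15 → 48/63 = 0.7619
  tech: TP=34, FN=19+24+15=58 → 34/92 = 0.3696
  business: TP=52, FN=17+17+15=49 → 52/101 = 0.5149
Macro-recall = mean = (0.6829 + 0.7619 + 0.3696 + 0.5149) / 4 = 0.582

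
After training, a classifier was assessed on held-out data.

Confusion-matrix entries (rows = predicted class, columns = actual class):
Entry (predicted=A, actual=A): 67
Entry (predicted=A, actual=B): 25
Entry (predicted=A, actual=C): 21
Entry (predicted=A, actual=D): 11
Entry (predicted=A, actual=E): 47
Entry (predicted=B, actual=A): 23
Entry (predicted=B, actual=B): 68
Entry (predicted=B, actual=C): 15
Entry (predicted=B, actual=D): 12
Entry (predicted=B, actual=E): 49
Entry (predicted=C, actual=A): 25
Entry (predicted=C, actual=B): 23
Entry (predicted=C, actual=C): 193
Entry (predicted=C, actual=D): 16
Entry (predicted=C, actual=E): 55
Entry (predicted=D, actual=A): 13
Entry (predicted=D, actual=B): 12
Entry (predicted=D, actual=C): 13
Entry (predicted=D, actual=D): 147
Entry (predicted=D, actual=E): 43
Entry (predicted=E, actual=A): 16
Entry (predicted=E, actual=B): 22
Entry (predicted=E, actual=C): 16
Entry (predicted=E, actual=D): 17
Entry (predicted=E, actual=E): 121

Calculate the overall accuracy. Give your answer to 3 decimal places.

0.557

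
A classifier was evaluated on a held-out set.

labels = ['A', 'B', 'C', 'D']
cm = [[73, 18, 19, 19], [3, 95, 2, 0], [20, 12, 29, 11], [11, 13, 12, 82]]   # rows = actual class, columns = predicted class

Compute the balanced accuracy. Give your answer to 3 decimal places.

Balanced accuracy = mean of per-class recall.
  A: recall = 73/129 = 0.5659
  B: recall = 95/100 = 0.9500
  C: recall = 29/72 = 0.4028
  D: recall = 82/118 = 0.6949
Mean = (0.5659 + 0.9500 + 0.4028 + 0.6949) / 4 = 0.653

0.653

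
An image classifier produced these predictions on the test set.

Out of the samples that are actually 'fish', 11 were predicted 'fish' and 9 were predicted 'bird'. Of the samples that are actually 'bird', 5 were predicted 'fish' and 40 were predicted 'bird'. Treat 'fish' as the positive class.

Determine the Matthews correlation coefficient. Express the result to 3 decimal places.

MCC = (TP·TN − FP·FN) / √((TP+FP)(TP+FN)(TN+FP)(TN+FN))
Numerator = 11·40 − 5·9 = 395
Denominator = √(16·20·45·49) = √705600 = 840.0000
MCC = 395 / 840.0000 = 0.470

0.470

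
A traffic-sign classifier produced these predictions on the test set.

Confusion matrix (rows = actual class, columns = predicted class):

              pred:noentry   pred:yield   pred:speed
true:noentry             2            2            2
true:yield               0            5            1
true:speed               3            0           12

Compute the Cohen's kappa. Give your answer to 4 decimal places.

Observed agreement pₒ = trace/N = 19/27 = 0.70370
Expected agreement pₑ = Σ (rowᵢ·colᵢ)/N² = (6·5 + 6·7 + 15·15)/27² = 0.40741
κ = (pₒ − pₑ)/(1 − pₑ) = (0.70370 − 0.40741)/(1 − 0.40741) = 0.5000

0.5000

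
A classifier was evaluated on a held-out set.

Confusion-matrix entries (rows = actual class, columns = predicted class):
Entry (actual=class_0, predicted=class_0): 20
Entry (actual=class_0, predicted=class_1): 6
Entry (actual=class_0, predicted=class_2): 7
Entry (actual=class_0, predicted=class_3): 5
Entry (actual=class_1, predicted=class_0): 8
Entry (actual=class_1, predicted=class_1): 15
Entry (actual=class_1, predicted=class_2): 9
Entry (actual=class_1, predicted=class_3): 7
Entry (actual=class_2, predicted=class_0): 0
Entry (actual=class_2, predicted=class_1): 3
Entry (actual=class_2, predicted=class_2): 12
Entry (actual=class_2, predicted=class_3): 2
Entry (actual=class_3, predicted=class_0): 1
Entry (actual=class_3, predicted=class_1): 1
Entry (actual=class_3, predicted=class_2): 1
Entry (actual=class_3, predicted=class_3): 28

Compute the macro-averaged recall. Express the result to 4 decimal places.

0.6300

Per-class recall (TP/(TP+FN)):
  class_0: TP=20, FN=6+7+5=18 → 20/38 = 0.52632
  class_1: TP=15, FN=8+9+7=24 → 15/39 = 0.38462
  class_2: TP=12, FN=0+3+2=5 → 12/17 = 0.70588
  class_3: TP=28, FN=1+1+1=3 → 28/31 = 0.90323
Macro-recall = mean = (0.52632 + 0.38462 + 0.70588 + 0.90323) / 4 = 0.6300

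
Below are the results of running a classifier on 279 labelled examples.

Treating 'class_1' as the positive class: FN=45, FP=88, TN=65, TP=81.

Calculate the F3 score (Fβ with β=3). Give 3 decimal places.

0.622

Fβ = (1+β²)·TP / ((1+β²)·TP + β²·FN + FP), with β²=9
= 10·81 / (10·81 + 9·45 + 88) = 0.622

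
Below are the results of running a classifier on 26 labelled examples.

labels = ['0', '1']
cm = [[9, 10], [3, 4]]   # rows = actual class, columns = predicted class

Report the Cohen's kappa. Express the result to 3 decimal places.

0.034

Observed agreement pₒ = trace/N = 13/26 = 0.5000
Expected agreement pₑ = Σ (rowᵢ·colᵢ)/N² = (19·12 + 7·14)/26² = 0.4822
κ = (pₒ − pₑ)/(1 − pₑ) = (0.5000 − 0.4822)/(1 − 0.4822) = 0.034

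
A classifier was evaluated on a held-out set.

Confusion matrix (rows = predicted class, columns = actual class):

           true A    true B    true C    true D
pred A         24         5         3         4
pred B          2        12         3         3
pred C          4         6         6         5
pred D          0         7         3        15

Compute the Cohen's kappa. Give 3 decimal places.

Observed agreement pₒ = trace/N = 57/102 = 0.5588
Expected agreement pₑ = Σ (rowᵢ·colᵢ)/N² = (30·36 + 30·20 + 15·21 + 27·25)/102² = 0.2566
κ = (pₒ − pₑ)/(1 − pₑ) = (0.5588 − 0.2566)/(1 − 0.2566) = 0.407

0.407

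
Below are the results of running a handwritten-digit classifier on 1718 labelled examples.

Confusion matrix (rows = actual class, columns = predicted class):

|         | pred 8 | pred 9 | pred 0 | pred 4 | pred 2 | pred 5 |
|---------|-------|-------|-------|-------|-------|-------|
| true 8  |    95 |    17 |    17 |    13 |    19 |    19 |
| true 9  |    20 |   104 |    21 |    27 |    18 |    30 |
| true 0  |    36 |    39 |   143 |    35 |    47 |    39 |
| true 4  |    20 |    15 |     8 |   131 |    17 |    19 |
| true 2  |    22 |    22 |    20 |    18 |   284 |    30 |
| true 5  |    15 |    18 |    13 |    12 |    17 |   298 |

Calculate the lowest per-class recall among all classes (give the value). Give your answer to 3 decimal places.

0.422

Per-class recall (TP/(TP+FN)):
  8: TP=95, FN=17+17+13+19+19=85 → 95/180 = 0.5278
  9: TP=104, FN=20+21+27+18+30=116 → 104/220 = 0.4727
  0: TP=143, FN=36+39+35+47+39=196 → 143/339 = 0.4218
  4: TP=131, FN=20+15+8+17+19=79 → 131/210 = 0.6238
  2: TP=284, FN=22+22+20+18+30=112 → 284/396 = 0.7172
  5: TP=298, FN=15+18+13+12+17=75 → 298/373 = 0.7989
Lowest is class '0' with recall = 0.422.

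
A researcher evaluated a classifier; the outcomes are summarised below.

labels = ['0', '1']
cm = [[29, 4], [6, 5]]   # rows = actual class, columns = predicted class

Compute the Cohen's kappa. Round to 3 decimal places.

Observed agreement pₒ = trace/N = 34/44 = 0.7727
Expected agreement pₑ = Σ (rowᵢ·colᵢ)/N² = (33·35 + 11·9)/44² = 0.6477
κ = (pₒ − pₑ)/(1 − pₑ) = (0.7727 − 0.6477)/(1 − 0.6477) = 0.355

0.355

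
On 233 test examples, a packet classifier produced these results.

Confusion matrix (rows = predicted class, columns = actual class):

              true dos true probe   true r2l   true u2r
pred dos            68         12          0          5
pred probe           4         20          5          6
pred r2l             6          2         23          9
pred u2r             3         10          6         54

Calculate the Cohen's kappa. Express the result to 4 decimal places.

Observed agreement pₒ = trace/N = 165/233 = 0.70815
Expected agreement pₑ = Σ (rowᵢ·colᵢ)/N² = (81·85 + 44·35 + 34·40 + 74·73)/233² = 0.27974
κ = (pₒ − pₑ)/(1 − pₑ) = (0.70815 − 0.27974)/(1 − 0.27974) = 0.5948

0.5948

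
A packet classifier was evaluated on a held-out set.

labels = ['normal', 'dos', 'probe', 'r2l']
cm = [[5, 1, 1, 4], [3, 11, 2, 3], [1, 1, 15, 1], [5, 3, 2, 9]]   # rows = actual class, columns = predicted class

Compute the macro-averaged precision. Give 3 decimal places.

Per-class precision (TP/(TP+FP)):
  normal: TP=5, FP=3+1+5=9 → 5/14 = 0.3571
  dos: TP=11, FP=1+1+3=5 → 11/16 = 0.6875
  probe: TP=15, FP=1+2+2=5 → 15/20 = 0.7500
  r2l: TP=9, FP=4+3+1=8 → 9/17 = 0.5294
Macro-precision = mean = (0.3571 + 0.6875 + 0.7500 + 0.5294) / 4 = 0.581

0.581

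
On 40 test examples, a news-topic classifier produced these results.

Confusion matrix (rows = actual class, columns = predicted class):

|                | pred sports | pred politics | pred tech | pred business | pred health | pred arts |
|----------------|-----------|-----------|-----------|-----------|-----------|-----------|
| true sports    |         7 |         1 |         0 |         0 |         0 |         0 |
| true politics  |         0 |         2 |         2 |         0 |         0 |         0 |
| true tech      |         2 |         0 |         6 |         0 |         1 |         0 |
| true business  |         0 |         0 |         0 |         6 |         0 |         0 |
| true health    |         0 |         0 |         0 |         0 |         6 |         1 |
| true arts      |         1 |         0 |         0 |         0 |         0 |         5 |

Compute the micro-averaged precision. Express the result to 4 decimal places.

0.8000

Micro-averaging pools counts across classes: ΣTP=32, ΣFP=8, ΣFN=8.
Micro-precision = TP/(TP+FP) on pooled counts = 0.8000 (equals overall accuracy in single-label multiclass).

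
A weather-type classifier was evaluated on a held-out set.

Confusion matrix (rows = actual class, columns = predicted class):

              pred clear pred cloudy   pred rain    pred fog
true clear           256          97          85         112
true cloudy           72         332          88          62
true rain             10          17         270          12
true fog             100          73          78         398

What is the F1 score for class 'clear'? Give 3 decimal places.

0.518

Take TP from the diagonal, FP from the rest of the 'clear' prediction marginal, FN from the rest of the 'clear' actual marginal.
F1 score = 2·TP/(2·TP+FP+FN).
clear: TP=256, FP=72+10+100=182, FN=97+85+112=294 → 512/988 = 0.5182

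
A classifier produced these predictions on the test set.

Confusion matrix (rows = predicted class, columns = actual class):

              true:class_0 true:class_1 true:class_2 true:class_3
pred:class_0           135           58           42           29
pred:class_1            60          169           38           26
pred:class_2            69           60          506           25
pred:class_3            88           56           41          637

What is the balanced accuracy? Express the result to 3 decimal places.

0.643

Balanced accuracy = mean of per-class recall.
  class_0: recall = 135/352 = 0.3835
  class_1: recall = 169/343 = 0.4927
  class_2: recall = 506/627 = 0.8070
  class_3: recall = 637/717 = 0.8884
Mean = (0.3835 + 0.4927 + 0.8070 + 0.8884) / 4 = 0.643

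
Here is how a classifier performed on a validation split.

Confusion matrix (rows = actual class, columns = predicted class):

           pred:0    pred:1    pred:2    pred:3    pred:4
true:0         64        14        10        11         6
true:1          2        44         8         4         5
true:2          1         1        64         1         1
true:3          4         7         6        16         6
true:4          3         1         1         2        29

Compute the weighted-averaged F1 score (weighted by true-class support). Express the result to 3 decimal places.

Per-class F1 score (2·TP/(2·TP+FP+FN)):
  0: TP=64, FP=2+1+4+3=10, FN=14+10+11+6=41 → 128/179 = 0.7151
  1: TP=44, FP=14+1+7+1=23, FN=2+8+4+5=19 → 88/130 = 0.6769
  2: TP=64, FP=10+8+6+1=25, FN=1+1+1+1=4 → 128/157 = 0.8153
  3: TP=16, FP=11+4+1+2=18, FN=4+7+6+6=23 → 32/73 = 0.4384
  4: TP=29, FP=6+5+1+6=18, FN=3+1+1+2=7 → 58/83 = 0.6988
Weighted-F1 score = Σ (supportᵢ/N)·F1 scoreᵢ with N=311: (105/311)·0.7151 + (63/311)·0.6769 + (68/311)·0.8153 + (39/311)·0.4384 + (36/311)·0.6988 = 0.693

0.693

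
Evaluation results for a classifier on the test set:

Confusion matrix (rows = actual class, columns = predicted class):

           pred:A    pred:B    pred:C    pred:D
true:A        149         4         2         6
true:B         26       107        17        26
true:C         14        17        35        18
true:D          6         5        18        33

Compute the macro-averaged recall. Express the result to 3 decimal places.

Per-class recall (TP/(TP+FN)):
  A: TP=149, FN=4+2+6=12 → 149/161 = 0.9255
  B: TP=107, FN=26+17+26=69 → 107/176 = 0.6080
  C: TP=35, FN=14+17+18=49 → 35/84 = 0.4167
  D: TP=33, FN=6+5+18=29 → 33/62 = 0.5323
Macro-recall = mean = (0.9255 + 0.6080 + 0.4167 + 0.5323) / 4 = 0.621

0.621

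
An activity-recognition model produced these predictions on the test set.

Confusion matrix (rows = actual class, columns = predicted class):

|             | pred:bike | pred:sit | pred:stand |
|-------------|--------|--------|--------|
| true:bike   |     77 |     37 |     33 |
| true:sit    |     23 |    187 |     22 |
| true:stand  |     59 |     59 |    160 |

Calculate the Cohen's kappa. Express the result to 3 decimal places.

0.459

Observed agreement pₒ = trace/N = 424/657 = 0.6454
Expected agreement pₑ = Σ (rowᵢ·colᵢ)/N² = (147·159 + 232·283 + 278·215)/657² = 0.3447
κ = (pₒ − pₑ)/(1 − pₑ) = (0.6454 − 0.3447)/(1 − 0.3447) = 0.459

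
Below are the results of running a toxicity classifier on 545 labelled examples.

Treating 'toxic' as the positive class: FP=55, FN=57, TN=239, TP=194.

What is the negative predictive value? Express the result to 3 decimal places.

NPV = TN/(TN+FN) = 239/(239+57) = 0.807

0.807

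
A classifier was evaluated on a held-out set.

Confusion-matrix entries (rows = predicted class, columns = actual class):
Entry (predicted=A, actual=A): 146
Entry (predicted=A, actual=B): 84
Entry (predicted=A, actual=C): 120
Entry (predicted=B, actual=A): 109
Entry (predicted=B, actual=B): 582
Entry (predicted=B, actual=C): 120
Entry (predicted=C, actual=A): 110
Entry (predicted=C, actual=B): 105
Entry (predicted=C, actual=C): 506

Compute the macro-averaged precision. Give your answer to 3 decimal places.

0.612

Per-class precision (TP/(TP+FP)):
  A: TP=146, FP=84+120=204 → 146/350 = 0.4171
  B: TP=582, FP=109+120=229 → 582/811 = 0.7176
  C: TP=506, FP=110+105=215 → 506/721 = 0.7018
Macro-precision = mean = (0.4171 + 0.7176 + 0.7018) / 3 = 0.612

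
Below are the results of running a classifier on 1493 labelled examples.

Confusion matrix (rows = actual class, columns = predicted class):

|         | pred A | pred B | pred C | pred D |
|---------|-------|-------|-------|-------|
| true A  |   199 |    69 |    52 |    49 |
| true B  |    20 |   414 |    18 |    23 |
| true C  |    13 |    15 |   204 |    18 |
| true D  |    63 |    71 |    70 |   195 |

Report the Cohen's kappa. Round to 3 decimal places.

0.565

Observed agreement pₒ = trace/N = 1012/1493 = 0.6778
Expected agreement pₑ = Σ (rowᵢ·colᵢ)/N² = (369·295 + 475·569 + 250·344 + 399·285)/1493² = 0.2597
κ = (pₒ − pₑ)/(1 − pₑ) = (0.6778 − 0.2597)/(1 − 0.2597) = 0.565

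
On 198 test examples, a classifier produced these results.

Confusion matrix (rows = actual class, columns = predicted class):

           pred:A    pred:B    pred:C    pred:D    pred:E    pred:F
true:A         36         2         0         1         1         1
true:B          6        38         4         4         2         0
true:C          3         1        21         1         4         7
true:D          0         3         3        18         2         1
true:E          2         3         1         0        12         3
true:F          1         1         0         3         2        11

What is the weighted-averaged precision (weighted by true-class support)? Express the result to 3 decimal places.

0.696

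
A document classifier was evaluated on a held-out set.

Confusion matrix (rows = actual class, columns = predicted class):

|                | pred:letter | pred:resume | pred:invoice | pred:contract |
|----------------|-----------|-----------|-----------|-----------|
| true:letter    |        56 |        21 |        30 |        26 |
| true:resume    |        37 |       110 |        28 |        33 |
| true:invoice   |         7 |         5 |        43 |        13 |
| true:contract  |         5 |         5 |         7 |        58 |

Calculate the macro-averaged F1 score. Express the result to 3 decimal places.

Per-class F1 score (2·TP/(2·TP+FP+FN)):
  letter: TP=56, FP=37+7+5=49, FN=21+30+26=77 → 112/238 = 0.4706
  resume: TP=110, FP=21+5+5=31, FN=37+28+33=98 → 220/349 = 0.6304
  invoice: TP=43, FP=30+28+7=65, FN=7+5+13=25 → 86/176 = 0.4886
  contract: TP=58, FP=26+33+13=72, FN=5+5+7=17 → 116/205 = 0.5659
Macro-F1 score = mean = (0.4706 + 0.6304 + 0.4886 + 0.5659) / 4 = 0.539

0.539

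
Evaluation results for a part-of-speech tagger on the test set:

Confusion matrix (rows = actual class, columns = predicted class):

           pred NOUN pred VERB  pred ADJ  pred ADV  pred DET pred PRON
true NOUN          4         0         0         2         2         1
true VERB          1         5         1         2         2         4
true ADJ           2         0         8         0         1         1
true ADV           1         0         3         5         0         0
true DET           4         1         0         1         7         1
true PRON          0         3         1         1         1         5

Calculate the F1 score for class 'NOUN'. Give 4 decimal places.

One-vs-rest for 'NOUN': TP = diagonal; FP = other classes predicted 'NOUN'; FN = 'NOUN' predicted as other.
F1 score = 2·TP/(2·TP+FP+FN).
NOUN: TP=4, FP=1+2+1+4+0=8, FN=0+0+2+2+1=5 → 8/21 = 0.38095

0.3810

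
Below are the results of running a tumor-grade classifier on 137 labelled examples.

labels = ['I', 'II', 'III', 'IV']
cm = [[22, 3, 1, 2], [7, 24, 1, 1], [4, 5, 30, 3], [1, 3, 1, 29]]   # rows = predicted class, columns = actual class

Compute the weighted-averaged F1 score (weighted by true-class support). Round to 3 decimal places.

Per-class F1 score (2·TP/(2·TP+FP+FN)):
  I: TP=22, FP=3+1+2=6, FN=7+4+1=12 → 44/62 = 0.7097
  II: TP=24, FP=7+1+1=9, FN=3+5+3=11 → 48/68 = 0.7059
  III: TP=30, FP=4+5+3=12, FN=1+1+1=3 → 60/75 = 0.8000
  IV: TP=29, FP=1+3+1=5, FN=2+1+3=6 → 58/69 = 0.8406
Weighted-F1 score = Σ (supportᵢ/N)·F1 scoreᵢ with N=137: (34/137)·0.7097 + (35/137)·0.7059 + (33/137)·0.8000 + (35/137)·0.8406 = 0.764

0.764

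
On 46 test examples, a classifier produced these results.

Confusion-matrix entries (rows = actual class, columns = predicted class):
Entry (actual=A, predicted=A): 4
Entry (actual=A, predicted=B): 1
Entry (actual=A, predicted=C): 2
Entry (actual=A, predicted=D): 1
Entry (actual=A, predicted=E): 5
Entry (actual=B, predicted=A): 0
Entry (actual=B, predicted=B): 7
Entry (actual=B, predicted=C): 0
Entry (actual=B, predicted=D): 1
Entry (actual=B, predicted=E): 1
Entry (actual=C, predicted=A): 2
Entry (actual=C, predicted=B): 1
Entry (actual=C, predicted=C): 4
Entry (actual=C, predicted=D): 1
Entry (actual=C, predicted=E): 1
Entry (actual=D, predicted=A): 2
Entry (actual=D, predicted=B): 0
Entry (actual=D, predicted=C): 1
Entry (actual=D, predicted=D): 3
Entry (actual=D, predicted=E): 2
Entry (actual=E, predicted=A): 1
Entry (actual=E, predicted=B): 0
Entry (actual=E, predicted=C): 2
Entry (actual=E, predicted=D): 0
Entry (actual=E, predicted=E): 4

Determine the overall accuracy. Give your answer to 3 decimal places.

0.478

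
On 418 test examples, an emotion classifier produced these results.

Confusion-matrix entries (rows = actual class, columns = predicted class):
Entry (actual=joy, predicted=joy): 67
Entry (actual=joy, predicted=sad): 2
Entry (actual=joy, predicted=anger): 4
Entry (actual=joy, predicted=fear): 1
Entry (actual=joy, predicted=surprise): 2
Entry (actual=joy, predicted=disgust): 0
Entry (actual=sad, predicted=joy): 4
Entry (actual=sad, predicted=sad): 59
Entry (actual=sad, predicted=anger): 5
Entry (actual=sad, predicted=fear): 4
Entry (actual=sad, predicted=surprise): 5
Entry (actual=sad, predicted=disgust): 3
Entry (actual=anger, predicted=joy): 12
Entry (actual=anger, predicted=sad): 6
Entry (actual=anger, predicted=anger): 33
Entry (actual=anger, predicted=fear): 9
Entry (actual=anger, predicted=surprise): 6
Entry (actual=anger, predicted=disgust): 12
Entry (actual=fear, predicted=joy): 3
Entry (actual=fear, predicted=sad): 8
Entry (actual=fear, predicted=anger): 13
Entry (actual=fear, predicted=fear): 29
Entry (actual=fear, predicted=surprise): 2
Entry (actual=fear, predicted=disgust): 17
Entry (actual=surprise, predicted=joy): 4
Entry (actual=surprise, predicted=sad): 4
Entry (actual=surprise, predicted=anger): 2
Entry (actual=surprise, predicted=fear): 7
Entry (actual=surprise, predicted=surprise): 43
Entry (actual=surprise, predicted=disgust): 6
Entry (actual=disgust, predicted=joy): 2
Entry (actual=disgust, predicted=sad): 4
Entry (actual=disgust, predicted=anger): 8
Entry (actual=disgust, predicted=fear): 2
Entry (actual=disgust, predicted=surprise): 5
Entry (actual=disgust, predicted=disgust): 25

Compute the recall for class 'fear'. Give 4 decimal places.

0.4028

recall = TP/(TP+FN).
fear: TP=29, FN=3+8+13+2+17=43 → 29/72 = 0.40278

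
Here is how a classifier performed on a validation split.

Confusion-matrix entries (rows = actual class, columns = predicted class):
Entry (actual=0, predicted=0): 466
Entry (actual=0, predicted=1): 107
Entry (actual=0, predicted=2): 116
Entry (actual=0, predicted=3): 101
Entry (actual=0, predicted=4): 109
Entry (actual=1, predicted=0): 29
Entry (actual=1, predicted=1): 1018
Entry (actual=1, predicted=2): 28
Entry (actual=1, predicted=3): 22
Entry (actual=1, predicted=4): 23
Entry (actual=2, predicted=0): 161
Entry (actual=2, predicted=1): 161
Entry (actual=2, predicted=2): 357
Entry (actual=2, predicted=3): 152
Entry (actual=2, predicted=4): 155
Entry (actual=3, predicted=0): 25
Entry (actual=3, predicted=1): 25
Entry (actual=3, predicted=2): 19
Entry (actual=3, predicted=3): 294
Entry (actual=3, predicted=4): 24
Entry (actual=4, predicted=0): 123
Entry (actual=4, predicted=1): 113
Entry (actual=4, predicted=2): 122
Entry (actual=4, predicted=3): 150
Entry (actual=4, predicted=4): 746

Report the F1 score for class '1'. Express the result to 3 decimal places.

0.800

F1 score = 2·TP/(2·TP+FP+FN).
1: TP=1018, FP=107+161+25+113=406, FN=29+28+22+23=102 → 2036/2544 = 0.8003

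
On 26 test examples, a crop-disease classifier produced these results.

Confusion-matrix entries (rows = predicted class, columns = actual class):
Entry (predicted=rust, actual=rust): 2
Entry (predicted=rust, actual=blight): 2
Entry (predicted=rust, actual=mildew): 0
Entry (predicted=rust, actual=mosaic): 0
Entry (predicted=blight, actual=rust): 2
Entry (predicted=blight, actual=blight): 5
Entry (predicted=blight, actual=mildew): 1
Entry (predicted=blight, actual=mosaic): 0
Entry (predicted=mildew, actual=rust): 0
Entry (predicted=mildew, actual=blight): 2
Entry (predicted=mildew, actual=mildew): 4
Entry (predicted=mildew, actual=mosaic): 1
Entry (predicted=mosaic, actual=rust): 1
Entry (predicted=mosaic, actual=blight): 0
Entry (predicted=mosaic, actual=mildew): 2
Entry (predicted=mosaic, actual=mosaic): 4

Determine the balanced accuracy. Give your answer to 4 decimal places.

Balanced accuracy = mean of per-class recall.
  rust: recall = 2/5 = 0.40000
  blight: recall = 5/9 = 0.55556
  mildew: recall = 4/7 = 0.57143
  mosaic: recall = 4/5 = 0.80000
Mean = (0.40000 + 0.55556 + 0.57143 + 0.80000) / 4 = 0.5817

0.5817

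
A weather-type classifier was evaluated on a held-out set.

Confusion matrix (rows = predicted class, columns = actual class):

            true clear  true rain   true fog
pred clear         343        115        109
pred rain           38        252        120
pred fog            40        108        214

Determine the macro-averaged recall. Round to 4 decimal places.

0.6094

Per-class recall (TP/(TP+FN)):
  clear: TP=343, FN=38+40=78 → 343/421 = 0.81473
  rain: TP=252, FN=115+108=223 → 252/475 = 0.53053
  fog: TP=214, FN=109+120=229 → 214/443 = 0.48307
Macro-recall = mean = (0.81473 + 0.53053 + 0.48307) / 3 = 0.6094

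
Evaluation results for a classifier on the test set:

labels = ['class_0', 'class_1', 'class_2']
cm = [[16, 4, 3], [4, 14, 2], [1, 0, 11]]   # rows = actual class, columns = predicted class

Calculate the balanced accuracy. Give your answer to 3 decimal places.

0.771

Balanced accuracy = mean of per-class recall.
  class_0: recall = 16/23 = 0.6957
  class_1: recall = 14/20 = 0.7000
  class_2: recall = 11/12 = 0.9167
Mean = (0.6957 + 0.7000 + 0.9167) / 3 = 0.771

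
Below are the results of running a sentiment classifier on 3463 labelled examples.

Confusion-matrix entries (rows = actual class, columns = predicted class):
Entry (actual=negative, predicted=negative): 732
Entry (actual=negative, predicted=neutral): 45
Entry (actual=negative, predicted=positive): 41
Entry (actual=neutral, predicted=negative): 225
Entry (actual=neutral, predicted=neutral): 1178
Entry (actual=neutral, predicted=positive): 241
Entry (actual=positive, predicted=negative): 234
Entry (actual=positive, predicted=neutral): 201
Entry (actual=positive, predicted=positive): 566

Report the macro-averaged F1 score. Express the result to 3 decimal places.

0.703

Per-class F1 score (2·TP/(2·TP+FP+FN)):
  negative: TP=732, FP=225+234=459, FN=45+41=86 → 1464/2009 = 0.7287
  neutral: TP=1178, FP=45+201=246, FN=225+241=466 → 2356/3068 = 0.7679
  positive: TP=566, FP=41+241=282, FN=234+201=435 → 1132/1849 = 0.6122
Macro-F1 score = mean = (0.7287 + 0.7679 + 0.6122) / 3 = 0.703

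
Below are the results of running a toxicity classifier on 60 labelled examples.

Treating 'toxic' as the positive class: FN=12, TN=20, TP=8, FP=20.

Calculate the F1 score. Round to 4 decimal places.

Precision = TP/(TP+FP) = 8/28 = 0.2857
Recall = TP/(TP+FN) = 8/20 = 0.4000
F1 = 2·TP/(2·TP+FP+FN) = 16/48 = 0.3333

0.3333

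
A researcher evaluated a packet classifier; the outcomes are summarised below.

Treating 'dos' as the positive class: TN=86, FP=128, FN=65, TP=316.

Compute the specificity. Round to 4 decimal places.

0.4019

Specificity = TN/(TN+FP) = 86/(86+128) = 0.4019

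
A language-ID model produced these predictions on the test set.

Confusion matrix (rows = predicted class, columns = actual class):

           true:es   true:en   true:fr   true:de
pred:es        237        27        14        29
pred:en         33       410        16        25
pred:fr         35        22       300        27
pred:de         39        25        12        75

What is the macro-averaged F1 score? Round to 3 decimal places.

0.723

Per-class F1 score (2·TP/(2·TP+FP+FN)):
  es: TP=237, FP=27+14+29=70, FN=33+35+39=107 → 474/651 = 0.7281
  en: TP=410, FP=33+16+25=74, FN=27+22+25=74 → 820/968 = 0.8471
  fr: TP=300, FP=35+22+27=84, FN=14+16+12=42 → 600/726 = 0.8264
  de: TP=75, FP=39+25+12=76, FN=29+25+27=81 → 150/307 = 0.4886
Macro-F1 score = mean = (0.7281 + 0.8471 + 0.8264 + 0.4886) / 4 = 0.723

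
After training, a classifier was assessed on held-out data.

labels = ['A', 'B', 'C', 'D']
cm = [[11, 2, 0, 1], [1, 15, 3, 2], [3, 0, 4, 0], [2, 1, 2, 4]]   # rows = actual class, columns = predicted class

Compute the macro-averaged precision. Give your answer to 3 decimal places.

Per-class precision (TP/(TP+FP)):
  A: TP=11, FP=1+3+2=6 → 11/17 = 0.6471
  B: TP=15, FP=2+0+1=3 → 15/18 = 0.8333
  C: TP=4, FP=0+3+2=5 → 4/9 = 0.4444
  D: TP=4, FP=1+2+0=3 → 4/7 = 0.5714
Macro-precision = mean = (0.6471 + 0.8333 + 0.4444 + 0.5714) / 4 = 0.624

0.624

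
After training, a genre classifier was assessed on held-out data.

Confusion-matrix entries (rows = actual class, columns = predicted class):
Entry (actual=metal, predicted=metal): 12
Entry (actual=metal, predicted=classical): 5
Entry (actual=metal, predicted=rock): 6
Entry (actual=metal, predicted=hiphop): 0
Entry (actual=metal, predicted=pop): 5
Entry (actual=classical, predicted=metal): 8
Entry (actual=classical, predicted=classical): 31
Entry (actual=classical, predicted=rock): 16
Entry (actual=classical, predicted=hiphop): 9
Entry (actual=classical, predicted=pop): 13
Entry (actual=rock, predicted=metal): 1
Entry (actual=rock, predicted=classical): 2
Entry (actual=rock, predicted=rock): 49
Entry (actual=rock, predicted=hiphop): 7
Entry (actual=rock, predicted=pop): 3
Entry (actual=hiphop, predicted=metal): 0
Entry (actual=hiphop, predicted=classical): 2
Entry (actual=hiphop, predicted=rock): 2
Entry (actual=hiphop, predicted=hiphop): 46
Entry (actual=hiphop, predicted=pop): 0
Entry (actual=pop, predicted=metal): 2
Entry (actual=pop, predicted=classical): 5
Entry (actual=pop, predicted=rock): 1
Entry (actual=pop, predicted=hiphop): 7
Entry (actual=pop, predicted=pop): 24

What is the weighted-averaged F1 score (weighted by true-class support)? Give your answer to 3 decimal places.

Per-class F1 score (2·TP/(2·TP+FP+FN)):
  metal: TP=12, FP=8+1+0+2=11, FN=5+6+0+5=16 → 24/51 = 0.4706
  classical: TP=31, FP=5+2+2+5=14, FN=8+16+9+13=46 → 62/122 = 0.5082
  rock: TP=49, FP=6+16+2+1=25, FN=1+2+7+3=13 → 98/136 = 0.7206
  hiphop: TP=46, FP=0+9+7+7=23, FN=0+2+2+0=4 → 92/119 = 0.7731
  pop: TP=24, FP=5+13+3+0=21, FN=2+5+1+7=15 → 48/84 = 0.5714
Weighted-F1 score = Σ (supportᵢ/N)·F1 scoreᵢ with N=256: (28/256)·0.4706 + (77/256)·0.5082 + (62/256)·0.7206 + (50/256)·0.7731 + (39/256)·0.5714 = 0.617

0.617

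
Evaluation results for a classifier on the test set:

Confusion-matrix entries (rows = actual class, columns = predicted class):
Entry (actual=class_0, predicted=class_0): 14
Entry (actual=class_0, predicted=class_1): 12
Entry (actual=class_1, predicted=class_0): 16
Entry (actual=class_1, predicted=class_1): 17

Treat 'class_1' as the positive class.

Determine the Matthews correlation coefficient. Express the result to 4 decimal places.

0.0532

MCC = (TP·TN − FP·FN) / √((TP+FP)(TP+FN)(TN+FP)(TN+FN))
Numerator = 17·14 − 12·16 = 46
Denominator = √(29·33·26·30) = √746460 = 863.9792
MCC = 46 / 863.9792 = 0.0532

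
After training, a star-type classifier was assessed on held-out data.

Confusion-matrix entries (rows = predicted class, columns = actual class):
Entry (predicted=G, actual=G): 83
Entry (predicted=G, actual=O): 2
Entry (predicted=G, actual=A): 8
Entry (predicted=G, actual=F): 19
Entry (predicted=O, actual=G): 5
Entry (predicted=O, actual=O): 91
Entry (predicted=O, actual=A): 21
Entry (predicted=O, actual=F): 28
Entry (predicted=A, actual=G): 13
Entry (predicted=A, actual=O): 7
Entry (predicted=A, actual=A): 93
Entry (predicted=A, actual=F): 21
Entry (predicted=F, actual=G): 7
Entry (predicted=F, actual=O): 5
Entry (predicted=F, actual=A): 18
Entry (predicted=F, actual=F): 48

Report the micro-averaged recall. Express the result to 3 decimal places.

0.672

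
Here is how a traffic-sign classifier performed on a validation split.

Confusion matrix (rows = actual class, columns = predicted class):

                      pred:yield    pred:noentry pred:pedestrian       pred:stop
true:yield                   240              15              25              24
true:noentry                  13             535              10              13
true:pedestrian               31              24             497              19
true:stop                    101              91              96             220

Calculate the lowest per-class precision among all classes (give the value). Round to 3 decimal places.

0.623

Per-class precision (TP/(TP+FP)):
  yield: TP=240, FP=13+31+101=145 → 240/385 = 0.6234
  noentry: TP=535, FP=15+24+91=130 → 535/665 = 0.8045
  pedestrian: TP=497, FP=25+10+96=131 → 497/628 = 0.7914
  stop: TP=220, FP=24+13+19=56 → 220/276 = 0.7971
Lowest is class 'yield' with precision = 0.623.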